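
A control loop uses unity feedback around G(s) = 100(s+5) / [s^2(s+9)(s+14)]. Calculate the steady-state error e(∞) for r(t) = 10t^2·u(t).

5.04

System type = 2 (two poles at s=0).
K_a = lim_{s→0} s^2·G(s) = 100·5 / (9·14) = 250/63.
r(t) = 10t^2 gives R(s) = 20/s^3.
e_ss = 20/K_a = 20/(250/63) = 5.04.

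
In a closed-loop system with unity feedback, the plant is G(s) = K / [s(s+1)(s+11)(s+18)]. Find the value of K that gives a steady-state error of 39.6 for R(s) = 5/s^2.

One free integrator in G(s): this is a type 1 system.
K_v = lim_{s→0} s·G(s) = K / (1·11·18) = (1/198)·K.
e_ss = 5/K_v = 39.6 ⇒ K_v = 25/198 ⇒ K = (25/198)/(1/198) = 25.

25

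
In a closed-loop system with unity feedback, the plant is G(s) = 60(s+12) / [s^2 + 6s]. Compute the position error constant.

infinity

K_p = lim_{s→0} G(s); with 1 pole at the origin the limit diverges, so K_p = ∞.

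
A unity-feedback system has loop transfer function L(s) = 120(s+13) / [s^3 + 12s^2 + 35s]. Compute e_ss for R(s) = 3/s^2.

7/104

Lowest-order denominator term is 35s, so the open loop has 1 pole at the origin → type 1 system.
K_v = lim_{s→0} s·L(s) = 120·13 / 35 = 312/7.
e_ss = 3/K_v = 3/(312/7) = 7/104.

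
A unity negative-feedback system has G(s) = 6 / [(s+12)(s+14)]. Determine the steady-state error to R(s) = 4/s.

The open loop has no poles at the origin → type 0 system.
K_p = lim_{s→0} G(s) = 6 / (12·14) = 1/28.
e_ss = 4/(1 + K_p) = 4/(29/28) = 112/29.

112/29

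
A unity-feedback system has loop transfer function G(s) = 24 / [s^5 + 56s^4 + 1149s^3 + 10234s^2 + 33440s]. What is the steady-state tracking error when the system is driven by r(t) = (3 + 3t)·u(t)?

4180

Lowest-order denominator term is 33440s, so the open loop has 1 pole at the origin → type 1 system. Treating each term separately:
  • 3: tracked with zero error.
  • 3t: e_ss = 3/K_v with K_v=3/4180 → 4180.
Total e_ss = 4180.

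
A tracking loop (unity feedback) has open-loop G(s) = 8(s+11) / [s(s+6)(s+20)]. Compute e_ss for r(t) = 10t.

System type = 1 (one pole at s=0).
K_v = lim_{s→0} s·G(s) = 8·11 / (6·20) = 11/15.
e_ss = 10/K_v = 10/(11/15) = 150/11.

150/11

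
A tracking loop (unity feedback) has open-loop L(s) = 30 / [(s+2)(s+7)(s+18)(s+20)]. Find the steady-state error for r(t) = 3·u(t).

504/169

L(s) has no factors of s in the denominator, so the system is type 0.
K_p = lim_{s→0} L(s) = 30 / (2·7·18·20) = 1/168.
e_ss = 3/(1 + K_p) = 3/(169/168) = 504/169.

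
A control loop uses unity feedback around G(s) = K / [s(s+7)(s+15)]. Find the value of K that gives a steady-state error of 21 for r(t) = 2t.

10

System type = 1 (one pole at s=0).
K_v = lim_{s→0} s·G(s) = K / (7·15) = (1/105)·K.
e_ss = 2/K_v = 21 ⇒ K_v = 2/21 ⇒ K = (2/21)/(1/105) = 10.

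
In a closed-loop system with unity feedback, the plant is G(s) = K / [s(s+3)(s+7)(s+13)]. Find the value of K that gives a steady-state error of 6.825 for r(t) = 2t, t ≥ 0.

G(s) has one factor of s in the denominator, so the system is type 1.
K_v = lim_{s→0} s·G(s) = K / (3·7·13) = (1/273)·K.
e_ss = 2/K_v = 6.825 ⇒ K_v = 80/273 ⇒ K = (80/273)/(1/273) = 80.

80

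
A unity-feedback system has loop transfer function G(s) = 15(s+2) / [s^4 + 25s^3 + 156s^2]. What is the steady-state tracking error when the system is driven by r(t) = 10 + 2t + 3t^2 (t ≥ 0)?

Lowest-order denominator term is 156s^2, so the open loop has 2 poles at the origin → type 2 system. Taking each input component in turn:
  • 10: tracked with zero error.
  • 2t: tracked with zero error.
  • 3t^2: e_ss = 6/K_a with K_a=5/26 → 31.2.
Total e_ss = 31.2.

31.2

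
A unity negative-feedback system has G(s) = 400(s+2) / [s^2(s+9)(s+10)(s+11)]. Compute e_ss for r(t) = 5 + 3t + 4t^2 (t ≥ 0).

9.9

The open loop has two poles at the origin → type 2 system. By superposition:
  • 5: tracked with zero error.
  • 3t: tracked with zero error.
  • 4t^2: e_ss = 8/K_a with K_a=80/99 → 9.9.
Total e_ss = 9.9.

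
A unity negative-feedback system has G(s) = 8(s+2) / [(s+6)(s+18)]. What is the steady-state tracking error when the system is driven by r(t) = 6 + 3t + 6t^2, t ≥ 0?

The open loop has no poles at the origin → type 0 system. By superposition:
  • 6: e_ss = 6/(1+K_p) with K_p=4/27 → 162/31.
  • 3t: a type-0 system cannot track it, e_ss → ∞.
  • 6t^2: a type-0 system cannot track it, e_ss → ∞.
The unbounded component dominates.

infinity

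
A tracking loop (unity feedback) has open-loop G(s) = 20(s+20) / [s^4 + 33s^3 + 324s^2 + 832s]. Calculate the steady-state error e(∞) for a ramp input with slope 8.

Lowest-order denominator term is 832s, so the open loop has 1 pole at the origin → type 1 system.
K_v = lim_{s→0} s·G(s) = 20·20 / 832 = 25/52.
e_ss = 8/K_v = 8/(25/52) = 16.64.

16.64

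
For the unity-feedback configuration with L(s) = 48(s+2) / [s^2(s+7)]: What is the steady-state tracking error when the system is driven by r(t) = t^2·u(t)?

7/48

The open loop has two poles at the origin → type 2 system.
K_a = lim_{s→0} s^2·L(s) = 48·2 / (7) = 96/7.
r(t) = t^2 gives R(s) = 2/s^3.
e_ss = 2/K_a = 2/(96/7) = 7/48.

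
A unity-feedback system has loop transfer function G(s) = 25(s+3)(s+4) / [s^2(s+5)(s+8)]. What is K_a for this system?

7.5

Two free integrators in G(s): this is a type 2 system.
K_a = lim_{s→0} s^2·G(s) = 25·3·4 / (5·8) = 7.5.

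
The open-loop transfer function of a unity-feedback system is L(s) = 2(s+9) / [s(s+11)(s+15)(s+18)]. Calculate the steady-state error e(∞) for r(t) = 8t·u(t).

1320

The open loop has one pole at the origin → type 1 system.
K_v = lim_{s→0} s·L(s) = 2·9 / (11·15·18) = 1/165.
e_ss = 8/K_v = 8/(1/165) = 1320.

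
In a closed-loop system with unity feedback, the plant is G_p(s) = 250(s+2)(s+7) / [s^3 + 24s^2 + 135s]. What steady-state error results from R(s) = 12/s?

Factoring s from the denominator leaves a polynomial with constant term 135, so the system is type 1.
K_p = ∞ for a type-1 system; e_ss to a step is zero.

0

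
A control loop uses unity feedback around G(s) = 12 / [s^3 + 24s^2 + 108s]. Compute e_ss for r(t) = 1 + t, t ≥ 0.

Lowest-order denominator term is 108s, so the open loop has 1 pole at the origin → type 1 system. By superposition:
  • 1: tracked with zero error.
  • t: e_ss = 1/K_v with K_v=1/9 → 9.
Total e_ss = 9.

9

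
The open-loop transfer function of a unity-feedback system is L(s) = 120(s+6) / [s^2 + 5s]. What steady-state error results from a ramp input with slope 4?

1/36

The denominator has no term below 5s — 1 pole at s=0, type 1.
K_v = lim_{s→0} s·L(s) = 120·6 / 5 = 144.
e_ss = 4/K_v = 4/144 = 1/36.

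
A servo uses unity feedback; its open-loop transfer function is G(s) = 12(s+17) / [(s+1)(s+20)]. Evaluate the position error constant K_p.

System type = 0 (no poles at s=0).
K_p = lim_{s→0} G(s) = 12·17 / (1·20) = 10.2.

10.2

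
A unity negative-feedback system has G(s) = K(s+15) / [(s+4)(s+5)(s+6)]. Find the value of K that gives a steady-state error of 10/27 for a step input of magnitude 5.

100

No free integrators in G(s): this is a type 0 system.
K_p = lim_{s→0} G(s) = K·15 / (4·5·6) = 0.125·K.
e_ss = 5/(1 + K_p) = 10/27 ⇒ 1 + 0.125·K = 13.5 ⇒ K = 100.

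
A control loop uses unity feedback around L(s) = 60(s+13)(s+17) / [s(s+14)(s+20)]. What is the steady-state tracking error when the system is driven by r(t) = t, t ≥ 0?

14/663

System type = 1 (one pole at s=0).
K_v = lim_{s→0} s·L(s) = 60·13·17 / (14·20) = 663/14.
e_ss = 1/K_v = 1/(663/14) = 14/663.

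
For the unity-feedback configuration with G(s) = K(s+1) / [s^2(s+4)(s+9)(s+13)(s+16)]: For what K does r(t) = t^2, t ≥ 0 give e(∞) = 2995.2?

Two free integrators in G(s): this is a type 2 system.
K_a = lim_{s→0} s^2·G(s) = K·1 / (4·9·13·16) = (1/7488)·K.
e_ss = 2/K_a = 2995.2 ⇒ K_a = 5/7488 ⇒ K = (5/7488)/(1/7488) = 5.

5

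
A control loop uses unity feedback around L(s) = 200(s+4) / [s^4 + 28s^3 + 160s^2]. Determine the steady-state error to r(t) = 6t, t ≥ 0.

0

Lowest-order denominator term is 160s^2, so the open loop has 2 poles at the origin → type 2 system.
K_v = ∞ for a type-2 system; e_ss to a ramp is zero.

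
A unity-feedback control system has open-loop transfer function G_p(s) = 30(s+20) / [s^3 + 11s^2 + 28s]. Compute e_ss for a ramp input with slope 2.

7/75

The denominator has no term below 28s — 1 pole at s=0, type 1.
K_v = lim_{s→0} s·G_p(s) = 30·20 / 28 = 150/7.
e_ss = 2/K_v = 2/(150/7) = 7/75.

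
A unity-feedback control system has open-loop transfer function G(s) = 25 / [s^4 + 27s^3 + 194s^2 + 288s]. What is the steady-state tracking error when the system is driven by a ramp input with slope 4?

The denominator has no term below 288s — 1 pole at s=0, type 1.
K_v = lim_{s→0} s·G(s) = 25 / 288 = 25/288.
e_ss = 4/K_v = 4/(25/288) = 46.08.

46.08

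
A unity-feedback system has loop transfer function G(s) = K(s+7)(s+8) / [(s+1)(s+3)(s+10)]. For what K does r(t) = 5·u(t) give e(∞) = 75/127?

No free integrators in G(s): this is a type 0 system.
K_p = lim_{s→0} G(s) = K·7·8 / (1·3·10) = (28/15)·K.
e_ss = 5/(1 + K_p) = 75/127 ⇒ 1 + (28/15)·K = 127/15 ⇒ K = 4.

4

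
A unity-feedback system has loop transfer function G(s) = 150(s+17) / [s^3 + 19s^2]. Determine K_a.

The denominator has no term below 19s^2 — 2 poles at s=0, type 2.
K_a = lim_{s→0} s^2·G(s) = 150·17 / 19 = 2550/19.

2550/19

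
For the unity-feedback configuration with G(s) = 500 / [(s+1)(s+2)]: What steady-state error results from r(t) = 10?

10/251

No free integrators in G(s): this is a type 0 system.
K_p = lim_{s→0} G(s) = 500 / (1·2) = 250.
e_ss = 10/(1 + K_p) = 10/251.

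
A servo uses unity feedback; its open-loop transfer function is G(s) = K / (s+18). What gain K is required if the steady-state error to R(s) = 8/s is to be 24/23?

System type = 0 (no poles at s=0).
K_p = lim_{s→0} G(s) = K / (18) = (1/18)·K.
e_ss = 8/(1 + K_p) = 24/23 ⇒ 1 + (1/18)·K = 23/3 ⇒ K = 120.

120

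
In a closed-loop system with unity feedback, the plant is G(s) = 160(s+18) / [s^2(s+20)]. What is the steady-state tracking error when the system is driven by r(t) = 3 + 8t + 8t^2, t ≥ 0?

System type = 2 (two poles at s=0). Taking each input component in turn:
  • 3: tracked with zero error.
  • 8t: tracked with zero error.
  • 8t^2: e_ss = 16/K_a with K_a=144 → 1/9.
Total e_ss = 1/9.

1/9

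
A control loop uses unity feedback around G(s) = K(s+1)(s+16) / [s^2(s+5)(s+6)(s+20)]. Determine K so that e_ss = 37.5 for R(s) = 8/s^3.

Two free integrators in G(s): this is a type 2 system.
K_a = lim_{s→0} s^2·G(s) = K·1·16 / (5·6·20) = (2/75)·K.
e_ss = 8/K_a = 37.5 ⇒ K_a = 16/75 ⇒ K = (16/75)/(2/75) = 8.

8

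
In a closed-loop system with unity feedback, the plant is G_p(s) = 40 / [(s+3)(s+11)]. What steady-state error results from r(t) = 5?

System type = 0 (no poles at s=0).
K_p = lim_{s→0} G_p(s) = 40 / (3·11) = 40/33.
e_ss = 5/(1 + K_p) = 5/(73/33) = 165/73.

165/73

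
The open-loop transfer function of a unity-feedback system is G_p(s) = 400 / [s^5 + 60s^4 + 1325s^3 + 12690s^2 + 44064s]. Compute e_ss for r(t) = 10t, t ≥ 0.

Factoring s from the denominator leaves a polynomial with constant term 44064, so the system is type 1.
K_v = lim_{s→0} s·G_p(s) = 400 / 44064 = 25/2754.
e_ss = 10/K_v = 10/(25/2754) = 1101.6.

1101.6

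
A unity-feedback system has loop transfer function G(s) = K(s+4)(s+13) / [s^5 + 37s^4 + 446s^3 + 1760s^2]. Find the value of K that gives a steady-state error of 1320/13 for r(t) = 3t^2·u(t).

Factoring s^2 from the denominator leaves a polynomial with constant term 1760, so the system is type 2.
K_a = lim_{s→0} s^2·G(s) = K·4·13 / 1760 = (13/440)·K.
e_ss = 6/K_a = 1320/13 ⇒ K_a = 13/220 ⇒ K = (13/220)/(13/440) = 2.

2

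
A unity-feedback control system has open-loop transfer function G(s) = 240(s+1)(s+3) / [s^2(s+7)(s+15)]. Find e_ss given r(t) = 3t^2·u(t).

0.875

System type = 2 (two poles at s=0).
K_a = lim_{s→0} s^2·G(s) = 240·1·3 / (7·15) = 48/7.
r(t) = 3t^2 gives R(s) = 6/s^3.
e_ss = 6/K_a = 6/(48/7) = 0.875.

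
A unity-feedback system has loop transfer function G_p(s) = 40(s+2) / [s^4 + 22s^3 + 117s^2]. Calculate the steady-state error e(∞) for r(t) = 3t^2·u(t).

Factoring s^2 from the denominator leaves a polynomial with constant term 117, so the system is type 2.
K_a = lim_{s→0} s^2·G_p(s) = 40·2 / 117 = 80/117.
r(t) = 3t^2 gives R(s) = 6/s^3.
e_ss = 6/K_a = 6/(80/117) = 8.775.

8.775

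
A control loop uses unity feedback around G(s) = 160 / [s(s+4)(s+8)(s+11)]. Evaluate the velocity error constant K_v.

5/11

One free integrator in G(s): this is a type 1 system.
K_v = lim_{s→0} s·G(s) = 160 / (4·8·11) = 5/11.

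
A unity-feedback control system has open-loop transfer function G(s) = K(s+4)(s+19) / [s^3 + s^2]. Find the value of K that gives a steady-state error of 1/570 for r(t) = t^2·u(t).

Factoring s^2 from the denominator leaves a polynomial with constant term 1, so the system is type 2.
K_a = lim_{s→0} s^2·G(s) = K·4·19 / 1 = 76·K.
e_ss = 2/K_a = 1/570 ⇒ K_a = 1140 ⇒ K = 1140/76 = 15.

15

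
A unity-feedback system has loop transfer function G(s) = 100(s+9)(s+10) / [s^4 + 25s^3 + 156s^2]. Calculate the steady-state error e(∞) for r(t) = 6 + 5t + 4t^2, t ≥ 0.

52/375

Lowest-order denominator term is 156s^2, so the open loop has 2 poles at the origin → type 2 system. Treating each term separately:
  • 6: tracked with zero error.
  • 5t: tracked with zero error.
  • 4t^2: e_ss = 8/K_a with K_a=750/13 → 52/375.
Total e_ss = 52/375.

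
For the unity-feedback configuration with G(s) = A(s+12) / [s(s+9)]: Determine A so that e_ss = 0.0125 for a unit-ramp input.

The open loop has one pole at the origin → type 1 system.
K_v = lim_{s→0} s·G(s) = A·12 / (9) = (4/3)·A.
e_ss = 1/K_v = 0.0125 ⇒ K_v = 80 ⇒ A = 80/(4/3) = 60.

60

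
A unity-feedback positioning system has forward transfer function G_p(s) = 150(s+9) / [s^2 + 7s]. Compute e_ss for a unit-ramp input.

Lowest-order denominator term is 7s, so the open loop has 1 pole at the origin → type 1 system.
K_v = lim_{s→0} s·G_p(s) = 150·9 / 7 = 1350/7.
e_ss = 1/K_v = 1/(1350/7) = 7/1350.

7/1350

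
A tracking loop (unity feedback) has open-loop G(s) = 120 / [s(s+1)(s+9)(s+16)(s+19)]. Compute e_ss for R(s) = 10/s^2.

228

G(s) has one factor of s in the denominator, so the system is type 1.
K_v = lim_{s→0} s·G(s) = 120 / (1·9·16·19) = 5/114.
e_ss = 10/K_v = 10/(5/114) = 228.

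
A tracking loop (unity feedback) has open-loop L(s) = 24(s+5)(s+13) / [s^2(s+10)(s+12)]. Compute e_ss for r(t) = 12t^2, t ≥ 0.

24/13

Two free integrators in L(s): this is a type 2 system.
K_a = lim_{s→0} s^2·L(s) = 24·5·13 / (10·12) = 13.
r(t) = 12t^2 gives R(s) = 24/s^3.
e_ss = 24/K_a = 24/13.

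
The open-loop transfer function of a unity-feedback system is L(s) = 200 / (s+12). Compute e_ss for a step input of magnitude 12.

No free integrators in L(s): this is a type 0 system.
K_p = lim_{s→0} L(s) = 200 / (12) = 50/3.
e_ss = 12/(1 + K_p) = 12/(53/3) = 36/53.

36/53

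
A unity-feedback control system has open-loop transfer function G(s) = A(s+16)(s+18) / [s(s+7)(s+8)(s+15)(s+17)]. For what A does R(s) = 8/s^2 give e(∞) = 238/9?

15

The open loop has one pole at the origin → type 1 system.
K_v = lim_{s→0} s·G(s) = A·16·18 / (7·8·15·17) = (12/595)·A.
e_ss = 8/K_v = 238/9 ⇒ K_v = 36/119 ⇒ A = (36/119)/(12/595) = 15.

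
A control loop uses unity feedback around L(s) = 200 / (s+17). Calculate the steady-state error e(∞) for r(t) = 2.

34/217

L(s) has no factors of s in the denominator, so the system is type 0.
K_p = lim_{s→0} L(s) = 200 / (17) = 200/17.
e_ss = 2/(1 + K_p) = 2/(217/17) = 34/217.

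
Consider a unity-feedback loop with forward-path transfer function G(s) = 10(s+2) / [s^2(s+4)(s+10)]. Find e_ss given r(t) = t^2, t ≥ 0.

The open loop has two poles at the origin → type 2 system.
K_a = lim_{s→0} s^2·G(s) = 10·2 / (4·10) = 0.5.
r(t) = t^2 gives R(s) = 2/s^3.
e_ss = 2/K_a = 2/0.5 = 4.

4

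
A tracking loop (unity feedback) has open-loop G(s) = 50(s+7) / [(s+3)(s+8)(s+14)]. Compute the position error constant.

G(s) has no factors of s in the denominator, so the system is type 0.
K_p = lim_{s→0} G(s) = 50·7 / (3·8·14) = 25/24.

25/24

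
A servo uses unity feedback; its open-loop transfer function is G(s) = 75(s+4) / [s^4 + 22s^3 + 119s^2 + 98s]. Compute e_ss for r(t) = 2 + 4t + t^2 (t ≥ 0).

Lowest-order denominator term is 98s, so the open loop has 1 pole at the origin → type 1 system. Treating each term separately:
  • 2: tracked with zero error.
  • 4t: e_ss = 4/K_v with K_v=150/49 → 98/75.
  • t^2: a type-1 system cannot track it, e_ss → ∞.
The unbounded component dominates.

infinity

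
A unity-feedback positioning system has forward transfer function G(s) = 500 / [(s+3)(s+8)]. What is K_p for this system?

125/6

The open loop has no poles at the origin → type 0 system.
K_p = lim_{s→0} G(s) = 500 / (3·8) = 125/6.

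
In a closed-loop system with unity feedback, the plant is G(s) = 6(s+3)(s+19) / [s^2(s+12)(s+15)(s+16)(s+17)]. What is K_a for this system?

19/2720

System type = 2 (two poles at s=0).
K_a = lim_{s→0} s^2·G(s) = 6·3·19 / (12·15·16·17) = 19/2720.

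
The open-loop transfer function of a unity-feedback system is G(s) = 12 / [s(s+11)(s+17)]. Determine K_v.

12/187

G(s) has one factor of s in the denominator, so the system is type 1.
K_v = lim_{s→0} s·G(s) = 12 / (11·17) = 12/187.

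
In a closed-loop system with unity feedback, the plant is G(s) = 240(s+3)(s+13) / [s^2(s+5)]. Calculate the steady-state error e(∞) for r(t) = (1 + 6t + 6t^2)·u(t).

G(s) has two factors of s in the denominator, so the system is type 2. Treating each term separately:
  • 1: tracked with zero error.
  • 6t: tracked with zero error.
  • 6t^2: e_ss = 12/K_a with K_a=1872 → 1/156.
Total e_ss = 1/156.

1/156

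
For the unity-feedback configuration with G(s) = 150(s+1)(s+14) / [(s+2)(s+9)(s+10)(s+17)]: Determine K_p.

35/51

No free integrators in G(s): this is a type 0 system.
K_p = lim_{s→0} G(s) = 150·1·14 / (2·9·10·17) = 35/51.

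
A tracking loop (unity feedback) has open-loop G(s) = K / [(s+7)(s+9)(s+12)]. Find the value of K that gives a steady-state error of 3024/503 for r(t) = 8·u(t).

250

System type = 0 (no poles at s=0).
K_p = lim_{s→0} G(s) = K / (7·9·12) = (1/756)·K.
e_ss = 8/(1 + K_p) = 3024/503 ⇒ 1 + (1/756)·K = 503/378 ⇒ K = 250.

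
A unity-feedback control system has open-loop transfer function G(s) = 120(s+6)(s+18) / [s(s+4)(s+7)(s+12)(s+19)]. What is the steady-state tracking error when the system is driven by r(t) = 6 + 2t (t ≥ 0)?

133/135

One free integrator in G(s): this is a type 1 system. Treating each term separately:
  • 6: tracked with zero error.
  • 2t: e_ss = 2/K_v with K_v=270/133 → 133/135.
Total e_ss = 133/135.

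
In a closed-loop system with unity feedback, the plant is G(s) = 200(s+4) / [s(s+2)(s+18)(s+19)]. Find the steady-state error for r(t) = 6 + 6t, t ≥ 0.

5.13

G(s) has one factor of s in the denominator, so the system is type 1. By superposition:
  • 6: tracked with zero error.
  • 6t: e_ss = 6/K_v with K_v=200/171 → 5.13.
Total e_ss = 5.13.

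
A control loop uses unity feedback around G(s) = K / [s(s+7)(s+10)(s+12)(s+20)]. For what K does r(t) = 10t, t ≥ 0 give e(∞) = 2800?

60

The open loop has one pole at the origin → type 1 system.
K_v = lim_{s→0} s·G(s) = K / (7·10·12·20) = (1/16800)·K.
e_ss = 10/K_v = 2800 ⇒ K_v = 1/280 ⇒ K = (1/280)/(1/16800) = 60.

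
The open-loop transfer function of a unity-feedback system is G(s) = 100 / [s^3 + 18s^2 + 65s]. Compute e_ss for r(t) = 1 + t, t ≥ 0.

0.65

Factoring s from the denominator leaves a polynomial with constant term 65, so the system is type 1. By superposition:
  • 1: tracked with zero error.
  • t: e_ss = 1/K_v with K_v=20/13 → 0.65.
Total e_ss = 0.65.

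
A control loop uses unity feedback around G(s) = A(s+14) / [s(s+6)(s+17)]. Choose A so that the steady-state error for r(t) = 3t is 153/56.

G(s) has one factor of s in the denominator, so the system is type 1.
K_v = lim_{s→0} s·G(s) = A·14 / (6·17) = (7/51)·A.
e_ss = 3/K_v = 153/56 ⇒ K_v = 56/51 ⇒ A = (56/51)/(7/51) = 8.

8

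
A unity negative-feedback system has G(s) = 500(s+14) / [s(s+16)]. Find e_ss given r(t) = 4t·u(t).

8/875

One free integrator in G(s): this is a type 1 system.
K_v = lim_{s→0} s·G(s) = 500·14 / (16) = 437.5.
e_ss = 4/K_v = 4/437.5 = 8/875.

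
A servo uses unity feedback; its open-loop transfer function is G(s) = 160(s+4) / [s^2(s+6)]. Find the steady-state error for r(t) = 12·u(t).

0

G(s) has two factors of s in the denominator, so the system is type 2.
K_p = ∞ for a type-2 system; e_ss to a step is zero.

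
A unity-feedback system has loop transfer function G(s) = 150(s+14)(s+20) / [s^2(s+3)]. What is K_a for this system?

Two free integrators in G(s): this is a type 2 system.
K_a = lim_{s→0} s^2·G(s) = 150·14·20 / (3) = 14000.

14000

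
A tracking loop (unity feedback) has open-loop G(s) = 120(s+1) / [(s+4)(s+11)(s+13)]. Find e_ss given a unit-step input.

System type = 0 (no poles at s=0).
K_p = lim_{s→0} G(s) = 120·1 / (4·11·13) = 30/143.
e_ss = 1/(1 + K_p) = 1/(173/143) = 143/173.

143/173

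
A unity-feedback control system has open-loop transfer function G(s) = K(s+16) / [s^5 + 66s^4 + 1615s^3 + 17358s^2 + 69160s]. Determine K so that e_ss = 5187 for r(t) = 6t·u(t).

Lowest-order denominator term is 69160s, so the open loop has 1 pole at the origin → type 1 system.
K_v = lim_{s→0} s·G(s) = K·16 / 69160 = (2/8645)·K.
e_ss = 6/K_v = 5187 ⇒ K_v = 2/1729 ⇒ K = (2/1729)/(2/8645) = 5.

5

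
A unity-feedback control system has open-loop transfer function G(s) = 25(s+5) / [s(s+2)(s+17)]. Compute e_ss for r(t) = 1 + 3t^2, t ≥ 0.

infinity

One free integrator in G(s): this is a type 1 system. Treating each term separately:
  • 1: tracked with zero error.
  • 3t^2: a type-1 system cannot track it, e_ss → ∞.
The unbounded component dominates.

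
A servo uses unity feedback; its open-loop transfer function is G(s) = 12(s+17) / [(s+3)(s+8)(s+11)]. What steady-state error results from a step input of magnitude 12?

G(s) has no factors of s in the denominator, so the system is type 0.
K_p = lim_{s→0} G(s) = 12·17 / (3·8·11) = 17/22.
e_ss = 12/(1 + K_p) = 12/(39/22) = 88/13.

88/13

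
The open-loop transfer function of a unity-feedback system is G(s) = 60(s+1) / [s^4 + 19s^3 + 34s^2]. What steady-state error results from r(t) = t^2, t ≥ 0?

The denominator has no term below 34s^2 — 2 poles at s=0, type 2.
K_a = lim_{s→0} s^2·G(s) = 60·1 / 34 = 30/17.
r(t) = t^2 gives R(s) = 2/s^3.
e_ss = 2/K_a = 2/(30/17) = 17/15.

17/15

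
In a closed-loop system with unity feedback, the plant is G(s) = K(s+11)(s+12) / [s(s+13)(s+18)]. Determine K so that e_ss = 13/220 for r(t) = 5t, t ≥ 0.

150

The open loop has one pole at the origin → type 1 system.
K_v = lim_{s→0} s·G(s) = K·11·12 / (13·18) = (22/39)·K.
e_ss = 5/K_v = 13/220 ⇒ K_v = 1100/13 ⇒ K = (1100/13)/(22/39) = 150.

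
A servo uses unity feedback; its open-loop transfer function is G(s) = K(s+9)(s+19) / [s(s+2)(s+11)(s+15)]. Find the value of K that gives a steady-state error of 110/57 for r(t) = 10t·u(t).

G(s) has one factor of s in the denominator, so the system is type 1.
K_v = lim_{s→0} s·G(s) = K·9·19 / (2·11·15) = (57/110)·K.
e_ss = 10/K_v = 110/57 ⇒ K_v = 57/11 ⇒ K = (57/11)/(57/110) = 10.

10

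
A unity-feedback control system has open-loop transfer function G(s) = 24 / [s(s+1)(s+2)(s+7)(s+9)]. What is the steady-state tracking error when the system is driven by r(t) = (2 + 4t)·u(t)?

One free integrator in G(s): this is a type 1 system. Taking each input component in turn:
  • 2: tracked with zero error.
  • 4t: e_ss = 4/K_v with K_v=4/21 → 21.
Total e_ss = 21.

21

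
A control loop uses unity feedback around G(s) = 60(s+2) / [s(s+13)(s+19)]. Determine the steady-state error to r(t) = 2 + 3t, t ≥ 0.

G(s) has one factor of s in the denominator, so the system is type 1. By superposition:
  • 2: tracked with zero error.
  • 3t: e_ss = 3/K_v with K_v=120/247 → 6.175.
Total e_ss = 6.175.

6.175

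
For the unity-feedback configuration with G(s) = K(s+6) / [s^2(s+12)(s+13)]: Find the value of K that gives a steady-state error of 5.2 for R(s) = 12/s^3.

60

System type = 2 (two poles at s=0).
K_a = lim_{s→0} s^2·G(s) = K·6 / (12·13) = (1/26)·K.
e_ss = 12/K_a = 5.2 ⇒ K_a = 30/13 ⇒ K = (30/13)/(1/26) = 60.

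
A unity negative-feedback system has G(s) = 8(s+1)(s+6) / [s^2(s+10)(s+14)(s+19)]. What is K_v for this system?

K_v = lim_{s→0} s·G(s); with 2 poles at the origin the limit diverges, so K_v = ∞.

infinity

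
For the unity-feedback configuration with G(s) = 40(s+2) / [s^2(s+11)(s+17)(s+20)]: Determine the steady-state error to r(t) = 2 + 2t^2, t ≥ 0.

Two free integrators in G(s): this is a type 2 system. Taking each input component in turn:
  • 2: tracked with zero error.
  • 2t^2: e_ss = 4/K_a with K_a=4/187 → 187.
Total e_ss = 187.

187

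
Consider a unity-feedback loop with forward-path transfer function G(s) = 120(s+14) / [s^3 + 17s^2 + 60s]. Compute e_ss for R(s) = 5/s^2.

5/28

Factoring s from the denominator leaves a polynomial with constant term 60, so the system is type 1.
K_v = lim_{s→0} s·G(s) = 120·14 / 60 = 28.
e_ss = 5/K_v = 5/28.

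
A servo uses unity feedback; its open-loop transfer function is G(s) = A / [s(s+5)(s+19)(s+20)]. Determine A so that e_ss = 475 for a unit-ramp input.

G(s) has one factor of s in the denominator, so the system is type 1.
K_v = lim_{s→0} s·G(s) = A / (5·19·20) = (1/1900)·A.
e_ss = 1/K_v = 475 ⇒ K_v = 1/475 ⇒ A = (1/475)/(1/1900) = 4.

4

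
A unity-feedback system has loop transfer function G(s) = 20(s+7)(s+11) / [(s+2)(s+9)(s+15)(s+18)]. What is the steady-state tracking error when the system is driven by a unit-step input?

G(s) has no factors of s in the denominator, so the system is type 0.
K_p = lim_{s→0} G(s) = 20·7·11 / (2·9·15·18) = 77/243.
e_ss = 1/(1 + K_p) = 1/(320/243) = 243/320.

243/320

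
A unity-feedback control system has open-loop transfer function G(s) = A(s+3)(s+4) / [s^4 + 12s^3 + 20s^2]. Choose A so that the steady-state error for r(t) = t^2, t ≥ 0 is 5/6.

4

Lowest-order denominator term is 20s^2, so the open loop has 2 poles at the origin → type 2 system.
K_a = lim_{s→0} s^2·G(s) = A·3·4 / 20 = 0.6·A.
e_ss = 2/K_a = 5/6 ⇒ K_a = 2.4 ⇒ A = 2.4/0.6 = 4.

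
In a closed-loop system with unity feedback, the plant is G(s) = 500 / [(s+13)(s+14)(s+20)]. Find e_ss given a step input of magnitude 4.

G(s) has no factors of s in the denominator, so the system is type 0.
K_p = lim_{s→0} G(s) = 500 / (13·14·20) = 25/182.
e_ss = 4/(1 + K_p) = 4/(207/182) = 728/207.

728/207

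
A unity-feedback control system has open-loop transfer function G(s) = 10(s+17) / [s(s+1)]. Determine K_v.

The open loop has one pole at the origin → type 1 system.
K_v = lim_{s→0} s·G(s) = 10·17 / (1) = 170.

170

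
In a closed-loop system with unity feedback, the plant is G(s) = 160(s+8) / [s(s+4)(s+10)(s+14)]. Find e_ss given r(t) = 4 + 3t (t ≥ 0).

1.3125

G(s) has one factor of s in the denominator, so the system is type 1. By superposition:
  • 4: tracked with zero error.
  • 3t: e_ss = 3/K_v with K_v=16/7 → 1.3125.
Total e_ss = 1.3125.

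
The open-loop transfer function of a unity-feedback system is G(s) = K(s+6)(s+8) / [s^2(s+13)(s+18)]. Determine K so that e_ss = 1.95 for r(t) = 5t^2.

25

System type = 2 (two poles at s=0).
K_a = lim_{s→0} s^2·G(s) = K·6·8 / (13·18) = (8/39)·K.
e_ss = 10/K_a = 1.95 ⇒ K_a = 200/39 ⇒ K = (200/39)/(8/39) = 25.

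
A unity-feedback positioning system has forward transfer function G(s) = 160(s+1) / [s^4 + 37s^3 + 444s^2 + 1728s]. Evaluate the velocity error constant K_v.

The denominator has no term below 1728s — 1 pole at s=0, type 1.
K_v = lim_{s→0} s·G(s) = 160·1 / 1728 = 5/54.

5/54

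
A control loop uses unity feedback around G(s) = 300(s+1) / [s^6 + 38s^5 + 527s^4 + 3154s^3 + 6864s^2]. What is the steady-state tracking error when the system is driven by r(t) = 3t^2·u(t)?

The denominator has no term below 6864s^2 — 2 poles at s=0, type 2.
K_a = lim_{s→0} s^2·G(s) = 300·1 / 6864 = 25/572.
r(t) = 3t^2 gives R(s) = 6/s^3.
e_ss = 6/K_a = 6/(25/572) = 137.28.

137.28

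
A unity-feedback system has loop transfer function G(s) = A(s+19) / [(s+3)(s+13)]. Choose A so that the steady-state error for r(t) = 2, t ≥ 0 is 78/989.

G(s) has no factors of s in the denominator, so the system is type 0.
K_p = lim_{s→0} G(s) = A·19 / (3·13) = (19/39)·A.
e_ss = 2/(1 + K_p) = 78/989 ⇒ 1 + (19/39)·A = 989/39 ⇒ A = 50.

50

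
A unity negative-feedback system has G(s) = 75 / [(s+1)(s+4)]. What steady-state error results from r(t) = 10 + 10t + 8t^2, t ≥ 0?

infinity

The open loop has no poles at the origin → type 0 system. Treating each term separately:
  • 10: e_ss = 10/(1+K_p) with K_p=18.75 → 40/79.
  • 10t: a type-0 system cannot track it, e_ss → ∞.
  • 8t^2: a type-0 system cannot track it, e_ss → ∞.
The unbounded component dominates.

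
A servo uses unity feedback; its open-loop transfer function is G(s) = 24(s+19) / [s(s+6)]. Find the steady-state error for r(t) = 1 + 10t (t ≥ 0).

5/38

G(s) has one factor of s in the denominator, so the system is type 1. By superposition:
  • 1: tracked with zero error.
  • 10t: e_ss = 10/K_v with K_v=76 → 5/38.
Total e_ss = 5/38.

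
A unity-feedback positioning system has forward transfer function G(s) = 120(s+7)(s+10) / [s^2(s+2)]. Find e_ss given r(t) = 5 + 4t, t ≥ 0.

0

The open loop has two poles at the origin → type 2 system. Treating each term separately:
  • 5: tracked with zero error.
  • 4t: tracked with zero error.
Total e_ss = 0.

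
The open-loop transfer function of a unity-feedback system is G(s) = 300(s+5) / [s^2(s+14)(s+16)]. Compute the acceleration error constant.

375/56

System type = 2 (two poles at s=0).
K_a = lim_{s→0} s^2·G(s) = 300·5 / (14·16) = 375/56.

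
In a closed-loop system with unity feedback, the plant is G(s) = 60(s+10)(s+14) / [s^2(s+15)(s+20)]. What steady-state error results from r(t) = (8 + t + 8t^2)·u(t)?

4/7

G(s) has two factors of s in the denominator, so the system is type 2. Taking each input component in turn:
  • 8: tracked with zero error.
  • t: tracked with zero error.
  • 8t^2: e_ss = 16/K_a with K_a=28 → 4/7.
Total e_ss = 4/7.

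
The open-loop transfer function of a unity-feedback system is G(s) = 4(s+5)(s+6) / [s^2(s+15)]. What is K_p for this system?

K_p = lim_{s→0} G(s); with 2 poles at the origin the limit diverges, so K_p = ∞.

infinity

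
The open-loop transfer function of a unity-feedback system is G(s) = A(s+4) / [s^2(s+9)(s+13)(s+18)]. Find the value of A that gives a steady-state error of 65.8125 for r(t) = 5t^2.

80

System type = 2 (two poles at s=0).
K_a = lim_{s→0} s^2·G(s) = A·4 / (9·13·18) = (2/1053)·A.
e_ss = 10/K_a = 65.8125 ⇒ K_a = 160/1053 ⇒ A = (160/1053)/(2/1053) = 80.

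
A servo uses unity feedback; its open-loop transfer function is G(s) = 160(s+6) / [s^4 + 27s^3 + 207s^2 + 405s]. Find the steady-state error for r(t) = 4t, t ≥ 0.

Lowest-order denominator term is 405s, so the open loop has 1 pole at the origin → type 1 system.
K_v = lim_{s→0} s·G(s) = 160·6 / 405 = 64/27.
e_ss = 4/K_v = 4/(64/27) = 1.6875.

1.6875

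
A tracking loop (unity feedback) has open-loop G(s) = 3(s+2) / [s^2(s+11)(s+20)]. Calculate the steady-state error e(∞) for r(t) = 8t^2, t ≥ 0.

1760/3

System type = 2 (two poles at s=0).
K_a = lim_{s→0} s^2·G(s) = 3·2 / (11·20) = 3/110.
r(t) = 8t^2 gives R(s) = 16/s^3.
e_ss = 16/K_a = 16/(3/110) = 1760/3.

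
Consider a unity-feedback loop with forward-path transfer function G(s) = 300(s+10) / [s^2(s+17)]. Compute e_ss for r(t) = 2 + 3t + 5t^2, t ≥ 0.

Two free integrators in G(s): this is a type 2 system. By superposition:
  • 2: tracked with zero error.
  • 3t: tracked with zero error.
  • 5t^2: e_ss = 10/K_a with K_a=3000/17 → 17/300.
Total e_ss = 17/300.

17/300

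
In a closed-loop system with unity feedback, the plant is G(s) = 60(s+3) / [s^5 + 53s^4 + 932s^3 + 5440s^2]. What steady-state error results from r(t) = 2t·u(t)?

The denominator has no term below 5440s^2 — 2 poles at s=0, type 2.
A type-2 system has K_v = ∞, so it tracks a ramp input with zero steady-state error.

0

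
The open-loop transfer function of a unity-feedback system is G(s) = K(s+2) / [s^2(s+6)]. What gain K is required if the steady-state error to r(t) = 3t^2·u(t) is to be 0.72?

25

System type = 2 (two poles at s=0).
K_a = lim_{s→0} s^2·G(s) = K·2 / (6) = (1/3)·K.
e_ss = 6/K_a = 0.72 ⇒ K_a = 25/3 ⇒ K = (25/3)/(1/3) = 25.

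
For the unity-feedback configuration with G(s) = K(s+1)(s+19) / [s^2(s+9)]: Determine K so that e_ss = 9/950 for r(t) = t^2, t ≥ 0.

The open loop has two poles at the origin → type 2 system.
K_a = lim_{s→0} s^2·G(s) = K·1·19 / (9) = (19/9)·K.
e_ss = 2/K_a = 9/950 ⇒ K_a = 1900/9 ⇒ K = (1900/9)/(19/9) = 100.

100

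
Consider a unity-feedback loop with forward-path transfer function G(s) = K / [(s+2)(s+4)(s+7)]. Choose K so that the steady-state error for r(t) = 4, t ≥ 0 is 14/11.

120

System type = 0 (no poles at s=0).
K_p = lim_{s→0} G(s) = K / (2·4·7) = (1/56)·K.
e_ss = 4/(1 + K_p) = 14/11 ⇒ 1 + (1/56)·K = 22/7 ⇒ K = 120.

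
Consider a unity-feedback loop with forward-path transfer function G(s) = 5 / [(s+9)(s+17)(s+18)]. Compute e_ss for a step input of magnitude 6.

The open loop has no poles at the origin → type 0 system.
K_p = lim_{s→0} G(s) = 5 / (9·17·18) = 5/2754.
e_ss = 6/(1 + K_p) = 6/(2759/2754) = 16524/2759.

16524/2759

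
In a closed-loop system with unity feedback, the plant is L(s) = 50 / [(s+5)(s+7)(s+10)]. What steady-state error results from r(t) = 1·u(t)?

The open loop has no poles at the origin → type 0 system.
K_p = lim_{s→0} L(s) = 50 / (5·7·10) = 1/7.
e_ss = 1/(1 + K_p) = 1/(8/7) = 0.875.

0.875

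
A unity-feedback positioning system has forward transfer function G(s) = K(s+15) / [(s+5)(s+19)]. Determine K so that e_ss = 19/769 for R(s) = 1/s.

250

The open loop has no poles at the origin → type 0 system.
K_p = lim_{s→0} G(s) = K·15 / (5·19) = (3/19)·K.
e_ss = 1/(1 + K_p) = 19/769 ⇒ 1 + (3/19)·K = 769/19 ⇒ K = 250.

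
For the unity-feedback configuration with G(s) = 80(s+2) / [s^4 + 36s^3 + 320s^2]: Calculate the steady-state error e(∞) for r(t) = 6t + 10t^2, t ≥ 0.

40

Factoring s^2 from the denominator leaves a polynomial with constant term 320, so the system is type 2. Treating each term separately:
  • 6t: tracked with zero error.
  • 10t^2: e_ss = 20/K_a with K_a=0.5 → 40.
Total e_ss = 40.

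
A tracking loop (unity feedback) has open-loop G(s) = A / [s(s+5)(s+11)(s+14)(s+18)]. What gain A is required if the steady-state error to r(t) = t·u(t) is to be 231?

60

G(s) has one factor of s in the denominator, so the system is type 1.
K_v = lim_{s→0} s·G(s) = A / (5·11·14·18) = (1/13860)·A.
e_ss = 1/K_v = 231 ⇒ K_v = 1/231 ⇒ A = (1/231)/(1/13860) = 60.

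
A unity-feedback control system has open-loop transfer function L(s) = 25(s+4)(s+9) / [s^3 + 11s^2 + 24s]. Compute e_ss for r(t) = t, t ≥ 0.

2/75

Factoring s from the denominator leaves a polynomial with constant term 24, so the system is type 1.
K_v = lim_{s→0} s·L(s) = 25·4·9 / 24 = 37.5.
e_ss = 1/K_v = 1/37.5 = 2/75.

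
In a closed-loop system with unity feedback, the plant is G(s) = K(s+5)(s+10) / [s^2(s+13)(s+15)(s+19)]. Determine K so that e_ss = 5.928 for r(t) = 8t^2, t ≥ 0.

The open loop has two poles at the origin → type 2 system.
K_a = lim_{s→0} s^2·G(s) = K·5·10 / (13·15·19) = (10/741)·K.
e_ss = 16/K_a = 5.928 ⇒ K_a = 2000/741 ⇒ K = (2000/741)/(10/741) = 200.

200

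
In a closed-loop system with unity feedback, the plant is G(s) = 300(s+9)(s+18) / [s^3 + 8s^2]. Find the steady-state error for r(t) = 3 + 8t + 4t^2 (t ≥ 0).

Factoring s^2 from the denominator leaves a polynomial with constant term 8, so the system is type 2. Taking each input component in turn:
  • 3: tracked with zero error.
  • 8t: tracked with zero error.
  • 4t^2: e_ss = 8/K_a with K_a=6075 → 8/6075.
Total e_ss = 8/6075.

8/6075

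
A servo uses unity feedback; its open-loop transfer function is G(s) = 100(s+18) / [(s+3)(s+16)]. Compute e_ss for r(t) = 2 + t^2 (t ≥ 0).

infinity

No free integrators in G(s): this is a type 0 system. By superposition:
  • 2: e_ss = 2/(1+K_p) with K_p=37.5 → 4/77.
  • t^2: a type-0 system cannot track it, e_ss → ∞.
The unbounded component dominates.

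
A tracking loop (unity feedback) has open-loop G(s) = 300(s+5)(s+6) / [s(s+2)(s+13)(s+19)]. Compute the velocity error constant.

4500/247

G(s) has one factor of s in the denominator, so the system is type 1.
K_v = lim_{s→0} s·G(s) = 300·5·6 / (2·13·19) = 4500/247.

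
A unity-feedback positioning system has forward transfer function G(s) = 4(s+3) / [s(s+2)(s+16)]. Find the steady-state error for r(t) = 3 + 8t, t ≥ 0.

System type = 1 (one pole at s=0). Treating each term separately:
  • 3: tracked with zero error.
  • 8t: e_ss = 8/K_v with K_v=0.375 → 64/3.
Total e_ss = 64/3.

64/3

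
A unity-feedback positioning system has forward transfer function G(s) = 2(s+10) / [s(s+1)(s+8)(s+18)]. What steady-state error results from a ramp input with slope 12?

System type = 1 (one pole at s=0).
K_v = lim_{s→0} s·G(s) = 2·10 / (1·8·18) = 5/36.
e_ss = 12/K_v = 12/(5/36) = 86.4.

86.4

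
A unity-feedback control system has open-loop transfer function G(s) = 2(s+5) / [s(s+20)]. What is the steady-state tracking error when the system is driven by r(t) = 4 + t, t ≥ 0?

G(s) has one factor of s in the denominator, so the system is type 1. Treating each term separately:
  • 4: tracked with zero error.
  • t: e_ss = 1/K_v with K_v=0.5 → 2.
Total e_ss = 2.

2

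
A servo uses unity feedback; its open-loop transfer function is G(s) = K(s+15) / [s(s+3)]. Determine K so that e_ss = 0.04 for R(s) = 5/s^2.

One free integrator in G(s): this is a type 1 system.
K_v = lim_{s→0} s·G(s) = K·15 / (3) = 5·K.
e_ss = 5/K_v = 0.04 ⇒ K_v = 125 ⇒ K = 125/5 = 25.

25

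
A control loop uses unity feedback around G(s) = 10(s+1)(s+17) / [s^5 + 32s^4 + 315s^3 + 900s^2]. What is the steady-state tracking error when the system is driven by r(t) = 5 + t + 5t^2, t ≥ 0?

900/17

Factoring s^2 from the denominator leaves a polynomial with constant term 900, so the system is type 2. By superposition:
  • 5: tracked with zero error.
  • t: tracked with zero error.
  • 5t^2: e_ss = 10/K_a with K_a=17/90 → 900/17.
Total e_ss = 900/17.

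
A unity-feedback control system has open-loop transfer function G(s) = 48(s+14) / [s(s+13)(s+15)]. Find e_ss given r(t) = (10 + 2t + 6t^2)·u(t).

System type = 1 (one pole at s=0). Treating each term separately:
  • 10: tracked with zero error.
  • 2t: e_ss = 2/K_v with K_v=224/65 → 65/112.
  • 6t^2: a type-1 system cannot track it, e_ss → ∞.
The unbounded component dominates.

infinity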